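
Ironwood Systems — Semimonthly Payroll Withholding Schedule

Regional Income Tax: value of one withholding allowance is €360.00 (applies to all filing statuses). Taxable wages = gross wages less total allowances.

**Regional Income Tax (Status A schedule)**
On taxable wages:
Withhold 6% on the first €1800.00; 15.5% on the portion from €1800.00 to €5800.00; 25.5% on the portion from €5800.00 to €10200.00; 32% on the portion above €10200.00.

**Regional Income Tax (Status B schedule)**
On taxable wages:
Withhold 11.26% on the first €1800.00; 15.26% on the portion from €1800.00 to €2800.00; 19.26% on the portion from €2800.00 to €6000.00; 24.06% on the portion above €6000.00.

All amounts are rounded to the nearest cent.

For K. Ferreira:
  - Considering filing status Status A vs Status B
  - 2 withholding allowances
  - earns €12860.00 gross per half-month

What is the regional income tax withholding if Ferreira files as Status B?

Regional Income Tax (Status B): taxable = €12860.00 − 2×€360.00 = €12140.00
  €971.60 + 24.06% × (€12140.00 − €6000.00) = €971.60 + 24.06% × €6140.00 = €2448.88

€2448.88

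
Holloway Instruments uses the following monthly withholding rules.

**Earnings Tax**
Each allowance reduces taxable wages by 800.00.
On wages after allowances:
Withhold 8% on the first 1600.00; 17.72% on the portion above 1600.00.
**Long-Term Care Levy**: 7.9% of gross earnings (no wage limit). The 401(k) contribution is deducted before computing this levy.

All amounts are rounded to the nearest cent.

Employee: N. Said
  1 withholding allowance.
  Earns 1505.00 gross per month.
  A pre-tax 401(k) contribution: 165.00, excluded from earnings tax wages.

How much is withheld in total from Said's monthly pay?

149.06

Earnings Tax: taxable = 1505.00 − 165.00 − 1×800.00 = 540.00
  8% × 540.00 = 43.20
Long-Term Care Levy: 7.9% × 1340.00 = 105.86
Total: 43.20 + 105.86 = 149.06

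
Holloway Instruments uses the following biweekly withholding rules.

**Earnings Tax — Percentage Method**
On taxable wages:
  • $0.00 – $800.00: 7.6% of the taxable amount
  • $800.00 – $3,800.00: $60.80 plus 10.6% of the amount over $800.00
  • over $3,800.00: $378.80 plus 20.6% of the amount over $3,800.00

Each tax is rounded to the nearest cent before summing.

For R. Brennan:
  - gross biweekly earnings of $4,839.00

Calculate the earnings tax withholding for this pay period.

$592.83

Earnings Tax: taxable = $4,839.00
  $378.80 + 20.6% × ($4,839.00 − $3,800.00) = $378.80 + 20.6% × $1,039.00 = $592.83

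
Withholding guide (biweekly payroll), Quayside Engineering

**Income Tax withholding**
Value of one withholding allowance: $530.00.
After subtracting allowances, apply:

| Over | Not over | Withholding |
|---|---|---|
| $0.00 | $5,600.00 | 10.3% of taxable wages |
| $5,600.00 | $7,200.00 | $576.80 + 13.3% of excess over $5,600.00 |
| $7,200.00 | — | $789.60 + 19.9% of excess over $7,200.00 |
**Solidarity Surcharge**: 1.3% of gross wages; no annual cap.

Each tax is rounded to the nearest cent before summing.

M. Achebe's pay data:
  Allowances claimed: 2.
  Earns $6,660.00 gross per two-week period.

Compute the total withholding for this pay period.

Income Tax: taxable = $6,660.00 − 2×$530.00 = $5,600.00
  10.3% × $5,600.00 = $576.80
Solidarity Surcharge: 1.3% × $6,660.00 = $86.58
Total: $576.80 + $86.58 = $663.38

$663.38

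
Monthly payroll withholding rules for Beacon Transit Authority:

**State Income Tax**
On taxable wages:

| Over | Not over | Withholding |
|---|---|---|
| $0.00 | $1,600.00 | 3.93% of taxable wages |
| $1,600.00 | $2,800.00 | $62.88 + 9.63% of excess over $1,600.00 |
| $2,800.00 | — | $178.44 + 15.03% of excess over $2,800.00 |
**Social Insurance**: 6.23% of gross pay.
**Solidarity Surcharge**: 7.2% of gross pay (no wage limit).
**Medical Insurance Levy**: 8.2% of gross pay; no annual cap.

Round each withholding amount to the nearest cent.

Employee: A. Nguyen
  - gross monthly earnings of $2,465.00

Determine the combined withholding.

$679.36

State Income Tax: taxable = $2,465.00
  $62.88 + 9.63% × ($2,465.00 − $1,600.00) = $62.88 + 9.63% × $865.00 = $146.18
Social Insurance: 6.23% × $2,465.00 = $153.57
Solidarity Surcharge: 7.2% × $2,465.00 = $177.48
Medical Insurance Levy: 8.2% × $2,465.00 = $202.13
Total: $146.18 + $153.57 + $177.48 + $202.13 = $679.36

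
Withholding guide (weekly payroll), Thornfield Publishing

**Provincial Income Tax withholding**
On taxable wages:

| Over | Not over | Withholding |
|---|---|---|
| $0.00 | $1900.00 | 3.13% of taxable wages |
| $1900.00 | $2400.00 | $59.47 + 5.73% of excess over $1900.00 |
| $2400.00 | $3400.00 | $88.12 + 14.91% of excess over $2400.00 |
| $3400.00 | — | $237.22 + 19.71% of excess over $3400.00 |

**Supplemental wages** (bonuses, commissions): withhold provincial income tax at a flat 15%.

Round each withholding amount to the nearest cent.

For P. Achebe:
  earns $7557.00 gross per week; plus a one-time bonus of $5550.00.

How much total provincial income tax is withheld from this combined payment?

Provincial Income Tax: taxable = $7557.00
  $237.22 + 19.71% × ($7557.00 − $3400.00) = $237.22 + 19.71% × $4157.00 = $1056.56
Supplemental (15% flat on bonus): 15% × $5550.00 = $832.50
Total provincial income tax: $1056.56 + $832.50 = $1889.06

$1889.06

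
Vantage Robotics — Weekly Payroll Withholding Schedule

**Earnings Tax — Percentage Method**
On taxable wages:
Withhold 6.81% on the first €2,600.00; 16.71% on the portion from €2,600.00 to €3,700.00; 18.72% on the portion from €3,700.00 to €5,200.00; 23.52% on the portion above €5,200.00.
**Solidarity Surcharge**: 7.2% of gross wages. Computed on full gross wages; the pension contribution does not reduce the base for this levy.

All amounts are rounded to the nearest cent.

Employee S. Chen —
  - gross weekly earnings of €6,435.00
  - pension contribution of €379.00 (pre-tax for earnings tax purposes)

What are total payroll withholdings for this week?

Earnings Tax: taxable = €6,435.00 − €379.00 = €6,056.00
  €641.67 + 23.52% × (€6,056.00 − €5,200.00) = €641.67 + 23.52% × €856.00 = €843.00
Solidarity Surcharge: 7.2% × €6,435.00 = €463.32
Total: €843.00 + €463.32 = €1,306.32

€1,306.32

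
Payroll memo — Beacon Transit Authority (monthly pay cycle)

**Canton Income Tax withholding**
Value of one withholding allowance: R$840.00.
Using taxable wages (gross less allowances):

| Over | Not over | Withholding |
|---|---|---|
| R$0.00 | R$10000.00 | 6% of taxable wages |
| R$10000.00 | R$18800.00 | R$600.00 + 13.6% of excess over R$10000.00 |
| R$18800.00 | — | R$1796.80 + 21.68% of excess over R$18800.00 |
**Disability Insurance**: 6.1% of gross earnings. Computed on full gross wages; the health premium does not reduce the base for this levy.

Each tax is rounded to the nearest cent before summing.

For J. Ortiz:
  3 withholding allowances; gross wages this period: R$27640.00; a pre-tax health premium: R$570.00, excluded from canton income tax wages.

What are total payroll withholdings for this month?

Canton Income Tax: taxable = R$27640.00 − R$570.00 − 3×R$840.00 = R$24550.00
  R$1796.80 + 21.68% × (R$24550.00 − R$18800.00) = R$1796.80 + 21.68% × R$5750.00 = R$3043.40
Disability Insurance: 6.1% × R$27640.00 = R$1686.04
Total: R$3043.40 + R$1686.04 = R$4729.44

R$4729.44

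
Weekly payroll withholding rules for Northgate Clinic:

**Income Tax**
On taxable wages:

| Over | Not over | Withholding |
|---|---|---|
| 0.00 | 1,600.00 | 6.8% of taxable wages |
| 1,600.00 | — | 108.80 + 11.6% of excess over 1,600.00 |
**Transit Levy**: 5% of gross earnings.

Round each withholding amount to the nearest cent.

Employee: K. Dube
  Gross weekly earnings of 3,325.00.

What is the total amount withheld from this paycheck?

Income Tax: taxable = 3,325.00
  108.80 + 11.6% × (3,325.00 − 1,600.00) = 108.80 + 11.6% × 1,725.00 = 308.90
Transit Levy: 5% × 3,325.00 = 166.25
Total: 308.90 + 166.25 = 475.15

475.15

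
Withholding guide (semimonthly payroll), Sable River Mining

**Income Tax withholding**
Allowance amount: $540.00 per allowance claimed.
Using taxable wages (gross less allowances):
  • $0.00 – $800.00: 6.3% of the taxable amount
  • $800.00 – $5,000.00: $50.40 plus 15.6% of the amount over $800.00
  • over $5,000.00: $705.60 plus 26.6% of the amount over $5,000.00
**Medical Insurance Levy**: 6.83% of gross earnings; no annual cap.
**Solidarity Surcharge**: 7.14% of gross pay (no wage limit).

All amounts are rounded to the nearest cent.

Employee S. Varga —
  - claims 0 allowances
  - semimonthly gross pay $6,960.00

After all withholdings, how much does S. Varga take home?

$4,760.73

Income Tax: taxable = $6,960.00
  $705.60 + 26.6% × ($6,960.00 − $5,000.00) = $705.60 + 26.6% × $1,960.00 = $1,226.96
Medical Insurance Levy: 6.83% × $6,960.00 = $475.37
Solidarity Surcharge: 7.14% × $6,960.00 = $496.94
Total withheld: $1,226.96 + $475.37 + $496.94 = $2,199.27
Net pay: $6,960.00 − $2,199.27 = $4,760.73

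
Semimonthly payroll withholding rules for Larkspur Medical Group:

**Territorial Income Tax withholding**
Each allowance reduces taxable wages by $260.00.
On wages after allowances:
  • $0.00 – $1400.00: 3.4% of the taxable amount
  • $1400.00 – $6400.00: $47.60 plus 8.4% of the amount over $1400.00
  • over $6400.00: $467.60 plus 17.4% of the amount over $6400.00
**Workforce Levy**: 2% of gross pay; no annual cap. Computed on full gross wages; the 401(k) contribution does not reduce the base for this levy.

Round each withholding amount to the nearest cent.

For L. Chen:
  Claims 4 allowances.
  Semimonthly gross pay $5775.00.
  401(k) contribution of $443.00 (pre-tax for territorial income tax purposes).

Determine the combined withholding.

$406.03

Territorial Income Tax: taxable = $5775.00 − $443.00 − 4×$260.00 = $4292.00
  $47.60 + 8.4% × ($4292.00 − $1400.00) = $47.60 + 8.4% × $2892.00 = $290.53
Workforce Levy: 2% × $5775.00 = $115.50
Total: $290.53 + $115.50 = $406.03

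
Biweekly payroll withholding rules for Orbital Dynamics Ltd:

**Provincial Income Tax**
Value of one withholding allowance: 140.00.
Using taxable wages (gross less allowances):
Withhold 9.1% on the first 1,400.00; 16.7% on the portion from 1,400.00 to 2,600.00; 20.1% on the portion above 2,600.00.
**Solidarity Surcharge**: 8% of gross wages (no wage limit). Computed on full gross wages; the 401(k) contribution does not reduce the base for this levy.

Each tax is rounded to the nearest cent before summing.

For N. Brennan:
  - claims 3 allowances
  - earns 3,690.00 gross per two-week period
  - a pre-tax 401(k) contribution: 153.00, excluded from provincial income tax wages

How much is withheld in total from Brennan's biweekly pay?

Provincial Income Tax: taxable = 3,690.00 − 153.00 − 3×140.00 = 3,117.00
  327.80 + 20.1% × (3,117.00 − 2,600.00) = 327.80 + 20.1% × 517.00 = 431.72
Solidarity Surcharge: 8% × 3,690.00 = 295.20
Total: 431.72 + 295.20 = 726.92

726.92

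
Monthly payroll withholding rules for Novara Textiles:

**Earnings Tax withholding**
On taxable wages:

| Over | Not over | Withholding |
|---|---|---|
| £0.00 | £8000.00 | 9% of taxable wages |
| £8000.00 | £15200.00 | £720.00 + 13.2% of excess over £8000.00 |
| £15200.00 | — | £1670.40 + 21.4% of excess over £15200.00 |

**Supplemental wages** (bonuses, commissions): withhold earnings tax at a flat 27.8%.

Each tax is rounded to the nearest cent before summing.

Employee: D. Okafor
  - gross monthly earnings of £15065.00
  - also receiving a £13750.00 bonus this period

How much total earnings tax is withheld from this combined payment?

£5475.08

Earnings Tax: taxable = £15065.00
  £720.00 + 13.2% × (£15065.00 − £8000.00) = £720.00 + 13.2% × £7065.00 = £1652.58
Supplemental (27.8% flat on bonus): 27.8% × £13750.00 = £3822.50
Total earnings tax: £1652.58 + £3822.50 = £5475.08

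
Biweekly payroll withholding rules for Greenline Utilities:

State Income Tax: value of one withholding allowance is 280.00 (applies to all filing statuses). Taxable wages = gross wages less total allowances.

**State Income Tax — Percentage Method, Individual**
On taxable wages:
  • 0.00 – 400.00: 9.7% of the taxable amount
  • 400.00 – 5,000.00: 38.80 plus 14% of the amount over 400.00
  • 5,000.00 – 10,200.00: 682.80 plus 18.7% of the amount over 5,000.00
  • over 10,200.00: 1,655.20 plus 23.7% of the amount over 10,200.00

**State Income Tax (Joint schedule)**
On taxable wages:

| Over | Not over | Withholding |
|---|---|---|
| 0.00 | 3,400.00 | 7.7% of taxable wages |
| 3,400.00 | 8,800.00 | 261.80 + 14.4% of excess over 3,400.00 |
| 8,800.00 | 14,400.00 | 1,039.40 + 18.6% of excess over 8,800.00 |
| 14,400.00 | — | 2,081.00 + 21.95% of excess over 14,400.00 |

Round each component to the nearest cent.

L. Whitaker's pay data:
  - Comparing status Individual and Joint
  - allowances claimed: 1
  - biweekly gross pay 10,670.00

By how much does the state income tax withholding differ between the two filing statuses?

State Income Tax (Individual): taxable = 10,670.00 − 1×280.00 = 10,390.00
  1,655.20 + 23.7% × (10,390.00 − 10,200.00) = 1,655.20 + 23.7% × 190.00 = 1,700.23
State Income Tax (Joint): taxable = 10,670.00 − 1×280.00 = 10,390.00
  1,039.40 + 18.6% × (10,390.00 − 8,800.00) = 1,039.40 + 18.6% × 1,590.00 = 1,335.14
Difference: |1,700.23 − 1,335.14| = 365.09 (higher under Individual)

365.09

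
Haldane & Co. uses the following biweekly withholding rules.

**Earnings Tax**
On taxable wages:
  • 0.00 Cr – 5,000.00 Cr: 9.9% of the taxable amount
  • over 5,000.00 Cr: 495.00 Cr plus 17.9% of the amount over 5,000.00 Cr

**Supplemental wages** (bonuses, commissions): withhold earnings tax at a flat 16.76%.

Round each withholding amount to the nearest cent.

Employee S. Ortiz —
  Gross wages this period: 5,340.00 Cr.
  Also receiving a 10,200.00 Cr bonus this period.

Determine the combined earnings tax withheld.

2,265.38 Cr

Earnings Tax: taxable = 5,340.00 Cr
  495.00 Cr + 17.9% × (5,340.00 Cr − 5,000.00 Cr) = 495.00 Cr + 17.9% × 340.00 Cr = 555.86 Cr
Supplemental (16.76% flat on bonus): 16.76% × 10,200.00 Cr = 1,709.52 Cr
Total earnings tax: 555.86 Cr + 1,709.52 Cr = 2,265.38 Cr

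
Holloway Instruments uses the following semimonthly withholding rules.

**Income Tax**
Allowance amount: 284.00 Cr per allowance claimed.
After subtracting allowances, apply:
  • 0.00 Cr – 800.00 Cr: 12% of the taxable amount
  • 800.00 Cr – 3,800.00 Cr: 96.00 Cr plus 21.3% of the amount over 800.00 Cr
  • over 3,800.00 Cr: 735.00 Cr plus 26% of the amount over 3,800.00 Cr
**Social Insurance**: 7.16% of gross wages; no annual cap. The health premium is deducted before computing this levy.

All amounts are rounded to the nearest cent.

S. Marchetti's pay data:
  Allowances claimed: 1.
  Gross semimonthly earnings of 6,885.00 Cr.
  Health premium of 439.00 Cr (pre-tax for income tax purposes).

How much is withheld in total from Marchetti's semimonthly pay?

1,810.65 Cr

Income Tax: taxable = 6,885.00 Cr − 439.00 Cr − 1×284.00 Cr = 6,162.00 Cr
  735.00 Cr + 26% × (6,162.00 Cr − 3,800.00 Cr) = 735.00 Cr + 26% × 2,362.00 Cr = 1,349.12 Cr
Social Insurance: 7.16% × 6,446.00 Cr = 461.53 Cr
Total: 1,349.12 Cr + 461.53 Cr = 1,810.65 Cr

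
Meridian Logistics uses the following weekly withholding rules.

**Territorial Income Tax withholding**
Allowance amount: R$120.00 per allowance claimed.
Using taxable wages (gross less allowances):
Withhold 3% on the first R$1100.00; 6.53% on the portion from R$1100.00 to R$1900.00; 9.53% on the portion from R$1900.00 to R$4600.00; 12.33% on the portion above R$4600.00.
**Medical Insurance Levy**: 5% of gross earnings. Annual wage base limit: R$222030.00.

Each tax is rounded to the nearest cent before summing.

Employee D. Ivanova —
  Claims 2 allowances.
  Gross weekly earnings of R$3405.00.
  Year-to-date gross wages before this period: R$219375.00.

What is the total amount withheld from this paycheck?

Territorial Income Tax: taxable = R$3405.00 − 2×R$120.00 = R$3165.00
  R$85.24 + 9.53% × (R$3165.00 − R$1900.00) = R$85.24 + 9.53% × R$1265.00 = R$205.79
Medical Insurance Levy: cap R$222030.00 − YTD R$219375.00 = R$2655.00 subject; 5% × R$2655.00 = R$132.75
Total: R$205.79 + R$132.75 = R$338.54

R$338.54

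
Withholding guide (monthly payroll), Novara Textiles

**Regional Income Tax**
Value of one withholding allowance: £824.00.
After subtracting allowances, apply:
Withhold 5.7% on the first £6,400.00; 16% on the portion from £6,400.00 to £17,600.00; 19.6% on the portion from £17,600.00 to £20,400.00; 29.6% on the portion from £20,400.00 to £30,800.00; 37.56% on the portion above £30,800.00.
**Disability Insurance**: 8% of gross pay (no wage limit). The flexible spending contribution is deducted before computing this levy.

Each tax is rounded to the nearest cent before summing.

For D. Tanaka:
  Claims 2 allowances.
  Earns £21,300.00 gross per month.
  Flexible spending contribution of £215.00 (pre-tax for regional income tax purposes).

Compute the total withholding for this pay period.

£4,203.65

Regional Income Tax: taxable = £21,300.00 − £215.00 − 2×£824.00 = £19,437.00
  £2,156.80 + 19.6% × (£19,437.00 − £17,600.00) = £2,156.80 + 19.6% × £1,837.00 = £2,516.85
Disability Insurance: 8% × £21,085.00 = £1,686.80
Total: £2,516.85 + £1,686.80 = £4,203.65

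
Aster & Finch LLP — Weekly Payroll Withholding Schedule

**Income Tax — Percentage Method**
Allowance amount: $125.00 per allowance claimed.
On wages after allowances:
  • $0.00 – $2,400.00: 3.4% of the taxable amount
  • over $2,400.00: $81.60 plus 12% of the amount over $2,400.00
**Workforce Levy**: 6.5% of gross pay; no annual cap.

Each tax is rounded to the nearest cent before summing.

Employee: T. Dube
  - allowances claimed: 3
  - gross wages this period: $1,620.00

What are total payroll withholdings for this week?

Income Tax: taxable = $1,620.00 − 3×$125.00 = $1,245.00
  3.4% × $1,245.00 = $42.33
Workforce Levy: 6.5% × $1,620.00 = $105.30
Total: $42.33 + $105.30 = $147.63

$147.63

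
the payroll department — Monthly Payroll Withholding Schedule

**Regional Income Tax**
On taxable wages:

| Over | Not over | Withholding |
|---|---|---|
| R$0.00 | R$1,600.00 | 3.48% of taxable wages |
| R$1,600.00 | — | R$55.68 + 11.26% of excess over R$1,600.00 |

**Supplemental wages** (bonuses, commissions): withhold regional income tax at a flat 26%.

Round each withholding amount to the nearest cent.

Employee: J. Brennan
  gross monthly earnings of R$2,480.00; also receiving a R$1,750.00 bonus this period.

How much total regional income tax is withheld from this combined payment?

Regional Income Tax: taxable = R$2,480.00
  R$55.68 + 11.26% × (R$2,480.00 − R$1,600.00) = R$55.68 + 11.26% × R$880.00 = R$154.77
Supplemental (26% flat on bonus): 26% × R$1,750.00 = R$455.00
Total regional income tax: R$154.77 + R$455.00 = R$609.77

R$609.77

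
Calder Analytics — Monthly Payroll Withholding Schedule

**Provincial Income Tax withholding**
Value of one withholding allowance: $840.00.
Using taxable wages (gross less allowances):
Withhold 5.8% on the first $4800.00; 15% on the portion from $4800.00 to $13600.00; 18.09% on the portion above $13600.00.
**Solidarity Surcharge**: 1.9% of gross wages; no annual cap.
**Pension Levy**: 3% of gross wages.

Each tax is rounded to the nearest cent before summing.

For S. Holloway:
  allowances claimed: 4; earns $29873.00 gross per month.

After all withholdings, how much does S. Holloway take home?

Provincial Income Tax: taxable = $29873.00 − 4×$840.00 = $26513.00
  $1598.40 + 18.09% × ($26513.00 − $13600.00) = $1598.40 + 18.09% × $12913.00 = $3934.36
Solidarity Surcharge: 1.9% × $29873.00 = $567.59
Pension Levy: 3% × $29873.00 = $896.19
Total withheld: $3934.36 + $567.59 + $896.19 = $5398.14
Net pay: $29873.00 − $5398.14 = $24474.86

$24474.86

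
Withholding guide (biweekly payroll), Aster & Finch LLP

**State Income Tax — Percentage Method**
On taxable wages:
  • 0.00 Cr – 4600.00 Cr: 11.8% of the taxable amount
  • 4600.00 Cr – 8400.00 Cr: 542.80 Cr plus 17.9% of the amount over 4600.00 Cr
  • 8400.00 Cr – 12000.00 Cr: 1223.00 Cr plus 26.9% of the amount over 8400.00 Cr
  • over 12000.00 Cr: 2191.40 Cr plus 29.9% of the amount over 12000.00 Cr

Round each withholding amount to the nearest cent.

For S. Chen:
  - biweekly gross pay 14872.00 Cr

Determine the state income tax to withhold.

3050.13 Cr

State Income Tax: taxable = 14872.00 Cr
  2191.40 Cr + 29.9% × (14872.00 Cr − 12000.00 Cr) = 2191.40 Cr + 29.9% × 2872.00 Cr = 3050.13 Cr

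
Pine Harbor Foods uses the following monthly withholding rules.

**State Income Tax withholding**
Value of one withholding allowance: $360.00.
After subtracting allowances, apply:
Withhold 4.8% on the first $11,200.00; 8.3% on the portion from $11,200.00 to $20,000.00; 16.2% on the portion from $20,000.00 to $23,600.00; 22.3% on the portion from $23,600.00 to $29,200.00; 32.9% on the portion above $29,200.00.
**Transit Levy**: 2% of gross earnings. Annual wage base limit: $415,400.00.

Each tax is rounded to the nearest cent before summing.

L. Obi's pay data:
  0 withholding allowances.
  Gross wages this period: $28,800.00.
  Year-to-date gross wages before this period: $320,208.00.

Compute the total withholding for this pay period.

State Income Tax: taxable = $28,800.00
  $1,851.20 + 22.3% × ($28,800.00 − $23,600.00) = $1,851.20 + 22.3% × $5,200.00 = $3,010.80
Transit Levy: 2% × $28,800.00 = $576.00
Total: $3,010.80 + $576.00 = $3,586.80

$3,586.80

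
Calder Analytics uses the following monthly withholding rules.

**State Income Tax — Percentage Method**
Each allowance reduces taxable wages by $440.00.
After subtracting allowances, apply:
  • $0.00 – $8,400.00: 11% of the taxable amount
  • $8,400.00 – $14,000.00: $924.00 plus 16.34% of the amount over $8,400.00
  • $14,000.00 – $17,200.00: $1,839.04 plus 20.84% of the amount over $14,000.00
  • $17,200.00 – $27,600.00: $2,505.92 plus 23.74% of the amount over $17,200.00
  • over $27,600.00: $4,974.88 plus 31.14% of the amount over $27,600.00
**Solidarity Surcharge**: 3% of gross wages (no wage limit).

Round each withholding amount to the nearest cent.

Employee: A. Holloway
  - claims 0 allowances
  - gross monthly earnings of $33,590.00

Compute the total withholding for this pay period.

State Income Tax: taxable = $33,590.00
  $4,974.88 + 31.14% × ($33,590.00 − $27,600.00) = $4,974.88 + 31.14% × $5,990.00 = $6,840.17
Solidarity Surcharge: 3% × $33,590.00 = $1,007.70
Total: $6,840.17 + $1,007.70 = $7,847.87

$7,847.87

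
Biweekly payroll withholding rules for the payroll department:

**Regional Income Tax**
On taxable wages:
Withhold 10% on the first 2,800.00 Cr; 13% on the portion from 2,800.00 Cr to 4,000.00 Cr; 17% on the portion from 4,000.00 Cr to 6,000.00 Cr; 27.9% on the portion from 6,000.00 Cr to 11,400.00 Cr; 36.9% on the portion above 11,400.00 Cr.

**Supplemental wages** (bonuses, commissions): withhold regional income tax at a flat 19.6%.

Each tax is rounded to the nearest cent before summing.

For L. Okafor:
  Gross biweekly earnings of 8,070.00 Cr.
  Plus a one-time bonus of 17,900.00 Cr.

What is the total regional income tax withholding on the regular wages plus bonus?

Regional Income Tax: taxable = 8,070.00 Cr
  776.00 Cr + 27.9% × (8,070.00 Cr − 6,000.00 Cr) = 776.00 Cr + 27.9% × 2,070.00 Cr = 1,353.53 Cr
Supplemental (19.6% flat on bonus): 19.6% × 17,900.00 Cr = 3,508.40 Cr
Total regional income tax: 1,353.53 Cr + 3,508.40 Cr = 4,861.93 Cr

4,861.93 Cr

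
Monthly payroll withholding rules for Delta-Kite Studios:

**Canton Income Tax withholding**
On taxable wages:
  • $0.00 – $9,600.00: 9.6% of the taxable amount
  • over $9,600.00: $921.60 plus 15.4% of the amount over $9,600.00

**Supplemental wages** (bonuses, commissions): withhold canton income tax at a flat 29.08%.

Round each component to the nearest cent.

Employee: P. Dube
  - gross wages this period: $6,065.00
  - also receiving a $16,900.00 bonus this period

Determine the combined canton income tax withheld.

Canton Income Tax: taxable = $6,065.00
  9.6% × $6,065.00 = $582.24
Supplemental (29.08% flat on bonus): 29.08% × $16,900.00 = $4,914.52
Total canton income tax: $582.24 + $4,914.52 = $5,496.76

$5,496.76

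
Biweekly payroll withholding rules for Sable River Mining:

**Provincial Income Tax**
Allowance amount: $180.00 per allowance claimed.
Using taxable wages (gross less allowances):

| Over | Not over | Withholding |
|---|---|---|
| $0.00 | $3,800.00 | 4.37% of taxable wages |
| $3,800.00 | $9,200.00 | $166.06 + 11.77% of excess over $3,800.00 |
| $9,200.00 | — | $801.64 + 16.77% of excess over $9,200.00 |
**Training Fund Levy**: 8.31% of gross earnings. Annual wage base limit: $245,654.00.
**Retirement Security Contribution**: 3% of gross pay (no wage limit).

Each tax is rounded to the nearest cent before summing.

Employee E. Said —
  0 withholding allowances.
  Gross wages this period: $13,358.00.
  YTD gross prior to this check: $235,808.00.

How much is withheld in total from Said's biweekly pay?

$2,717.88

Provincial Income Tax: taxable = $13,358.00
  $801.64 + 16.77% × ($13,358.00 − $9,200.00) = $801.64 + 16.77% × $4,158.00 = $1,498.94
Training Fund Levy: cap $245,654.00 − YTD $235,808.00 = $9,846.00 subject; 8.31% × $9,846.00 = $818.20
Retirement Security Contribution: 3% × $13,358.00 = $400.74
Total: $1,498.94 + $818.20 + $400.74 = $2,717.88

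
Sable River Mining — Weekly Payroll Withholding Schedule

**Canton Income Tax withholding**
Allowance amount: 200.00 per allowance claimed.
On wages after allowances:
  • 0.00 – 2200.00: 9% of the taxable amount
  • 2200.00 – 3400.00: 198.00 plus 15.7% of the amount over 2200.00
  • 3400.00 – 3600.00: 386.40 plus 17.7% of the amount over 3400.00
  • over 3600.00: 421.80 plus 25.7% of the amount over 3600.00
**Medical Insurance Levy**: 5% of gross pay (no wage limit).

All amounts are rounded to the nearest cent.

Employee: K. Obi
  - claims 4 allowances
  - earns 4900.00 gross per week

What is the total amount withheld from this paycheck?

Canton Income Tax: taxable = 4900.00 − 4×200.00 = 4100.00
  421.80 + 25.7% × (4100.00 − 3600.00) = 421.80 + 25.7% × 500.00 = 550.30
Medical Insurance Levy: 5% × 4900.00 = 245.00
Total: 550.30 + 245.00 = 795.30

795.30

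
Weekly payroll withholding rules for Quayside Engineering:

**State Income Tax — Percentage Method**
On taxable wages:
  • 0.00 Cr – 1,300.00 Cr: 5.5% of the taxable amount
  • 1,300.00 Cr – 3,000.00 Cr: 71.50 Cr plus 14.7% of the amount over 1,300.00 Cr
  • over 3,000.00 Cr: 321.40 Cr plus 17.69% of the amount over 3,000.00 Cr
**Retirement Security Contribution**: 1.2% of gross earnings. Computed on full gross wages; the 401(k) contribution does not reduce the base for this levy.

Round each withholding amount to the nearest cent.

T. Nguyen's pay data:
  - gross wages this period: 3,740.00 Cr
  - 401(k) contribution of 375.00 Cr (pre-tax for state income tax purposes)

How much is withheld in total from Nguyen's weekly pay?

State Income Tax: taxable = 3,740.00 Cr − 375.00 Cr = 3,365.00 Cr
  321.40 Cr + 17.69% × (3,365.00 Cr − 3,000.00 Cr) = 321.40 Cr + 17.69% × 365.00 Cr = 385.97 Cr
Retirement Security Contribution: 1.2% × 3,740.00 Cr = 44.88 Cr
Total: 385.97 Cr + 44.88 Cr = 430.85 Cr

430.85 Cr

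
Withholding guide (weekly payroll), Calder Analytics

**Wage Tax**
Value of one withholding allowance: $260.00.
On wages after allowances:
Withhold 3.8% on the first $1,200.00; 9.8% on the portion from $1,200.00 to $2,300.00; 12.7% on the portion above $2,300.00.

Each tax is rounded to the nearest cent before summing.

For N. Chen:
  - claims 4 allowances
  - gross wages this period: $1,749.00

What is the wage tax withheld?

$26.94

Wage Tax: taxable = $1,749.00 − 4×$260.00 = $709.00
  3.8% × $709.00 = $26.94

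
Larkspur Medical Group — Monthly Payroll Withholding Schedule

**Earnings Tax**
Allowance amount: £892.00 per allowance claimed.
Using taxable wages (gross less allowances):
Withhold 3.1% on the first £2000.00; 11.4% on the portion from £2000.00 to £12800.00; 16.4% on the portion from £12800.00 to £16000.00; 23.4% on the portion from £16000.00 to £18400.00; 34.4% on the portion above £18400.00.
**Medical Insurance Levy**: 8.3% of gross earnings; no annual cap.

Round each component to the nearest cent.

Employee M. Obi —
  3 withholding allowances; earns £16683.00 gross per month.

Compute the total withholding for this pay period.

Earnings Tax: taxable = £16683.00 − 3×£892.00 = £14007.00
  £1293.20 + 16.4% × (£14007.00 − £12800.00) = £1293.20 + 16.4% × £1207.00 = £1491.15
Medical Insurance Levy: 8.3% × £16683.00 = £1384.69
Total: £1491.15 + £1384.69 = £2875.84

£2875.84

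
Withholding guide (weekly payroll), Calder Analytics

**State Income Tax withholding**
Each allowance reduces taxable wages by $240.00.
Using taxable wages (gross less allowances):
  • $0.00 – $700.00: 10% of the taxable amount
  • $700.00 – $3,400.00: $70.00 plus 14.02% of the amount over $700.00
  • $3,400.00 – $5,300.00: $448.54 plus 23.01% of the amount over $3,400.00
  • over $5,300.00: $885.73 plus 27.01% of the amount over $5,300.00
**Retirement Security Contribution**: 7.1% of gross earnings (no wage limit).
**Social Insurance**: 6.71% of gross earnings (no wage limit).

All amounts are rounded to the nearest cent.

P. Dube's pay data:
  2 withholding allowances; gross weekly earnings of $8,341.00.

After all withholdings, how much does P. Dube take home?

$5,611.65

State Income Tax: taxable = $8,341.00 − 2×$240.00 = $7,861.00
  $885.73 + 27.01% × ($7,861.00 − $5,300.00) = $885.73 + 27.01% × $2,561.00 = $1,577.46
Retirement Security Contribution: 7.1% × $8,341.00 = $592.21
Social Insurance: 6.71% × $8,341.00 = $559.68
Total withheld: $1,577.46 + $592.21 + $559.68 = $2,729.35
Net pay: $8,341.00 − $2,729.35 = $5,611.65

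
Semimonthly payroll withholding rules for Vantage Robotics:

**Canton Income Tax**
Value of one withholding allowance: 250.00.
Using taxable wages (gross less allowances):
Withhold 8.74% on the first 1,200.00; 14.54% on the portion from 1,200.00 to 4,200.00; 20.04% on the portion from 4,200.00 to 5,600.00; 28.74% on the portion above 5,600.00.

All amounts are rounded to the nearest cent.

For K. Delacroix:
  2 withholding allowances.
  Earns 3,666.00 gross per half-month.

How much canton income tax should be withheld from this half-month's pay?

Canton Income Tax: taxable = 3,666.00 − 2×250.00 = 3,166.00
  104.88 + 14.54% × (3,166.00 − 1,200.00) = 104.88 + 14.54% × 1,966.00 = 390.74

390.74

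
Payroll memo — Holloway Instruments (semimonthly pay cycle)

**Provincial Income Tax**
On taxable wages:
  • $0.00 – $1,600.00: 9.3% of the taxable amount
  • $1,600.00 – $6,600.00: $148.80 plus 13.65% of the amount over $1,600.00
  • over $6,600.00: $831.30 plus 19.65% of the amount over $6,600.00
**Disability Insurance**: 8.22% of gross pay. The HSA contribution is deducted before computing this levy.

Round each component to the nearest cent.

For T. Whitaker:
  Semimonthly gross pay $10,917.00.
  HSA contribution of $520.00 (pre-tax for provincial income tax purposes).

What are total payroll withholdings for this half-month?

Provincial Income Tax: taxable = $10,917.00 − $520.00 = $10,397.00
  $831.30 + 19.65% × ($10,397.00 − $6,600.00) = $831.30 + 19.65% × $3,797.00 = $1,577.41
Disability Insurance: 8.22% × $10,397.00 = $854.63
Total: $1,577.41 + $854.63 = $2,432.04

$2,432.04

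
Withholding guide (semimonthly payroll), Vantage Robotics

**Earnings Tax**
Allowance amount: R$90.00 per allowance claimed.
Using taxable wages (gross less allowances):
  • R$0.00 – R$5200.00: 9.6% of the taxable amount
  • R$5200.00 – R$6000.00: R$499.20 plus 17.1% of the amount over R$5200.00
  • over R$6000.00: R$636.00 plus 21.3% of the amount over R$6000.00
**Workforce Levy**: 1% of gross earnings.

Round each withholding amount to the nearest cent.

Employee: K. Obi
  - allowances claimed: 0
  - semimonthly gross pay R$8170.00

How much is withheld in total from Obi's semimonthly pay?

Earnings Tax: taxable = R$8170.00
  R$636.00 + 21.3% × (R$8170.00 − R$6000.00) = R$636.00 + 21.3% × R$2170.00 = R$1098.21
Workforce Levy: 1% × R$8170.00 = R$81.70
Total: R$1098.21 + R$81.70 = R$1179.91

R$1179.91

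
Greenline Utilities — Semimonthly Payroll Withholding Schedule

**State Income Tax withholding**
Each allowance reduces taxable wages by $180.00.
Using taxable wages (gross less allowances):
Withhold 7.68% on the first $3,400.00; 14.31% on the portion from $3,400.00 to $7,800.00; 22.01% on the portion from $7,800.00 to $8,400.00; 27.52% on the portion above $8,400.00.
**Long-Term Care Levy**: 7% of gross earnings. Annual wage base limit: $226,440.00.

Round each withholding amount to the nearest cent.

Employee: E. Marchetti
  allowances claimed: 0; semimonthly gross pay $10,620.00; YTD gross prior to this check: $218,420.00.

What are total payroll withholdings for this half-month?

$2,195.16

State Income Tax: taxable = $10,620.00
  $1,022.82 + 27.52% × ($10,620.00 − $8,400.00) = $1,022.82 + 27.52% × $2,220.00 = $1,633.76
Long-Term Care Levy: cap $226,440.00 − YTD $218,420.00 = $8,020.00 subject; 7% × $8,020.00 = $561.40
Total: $1,633.76 + $561.40 = $2,195.16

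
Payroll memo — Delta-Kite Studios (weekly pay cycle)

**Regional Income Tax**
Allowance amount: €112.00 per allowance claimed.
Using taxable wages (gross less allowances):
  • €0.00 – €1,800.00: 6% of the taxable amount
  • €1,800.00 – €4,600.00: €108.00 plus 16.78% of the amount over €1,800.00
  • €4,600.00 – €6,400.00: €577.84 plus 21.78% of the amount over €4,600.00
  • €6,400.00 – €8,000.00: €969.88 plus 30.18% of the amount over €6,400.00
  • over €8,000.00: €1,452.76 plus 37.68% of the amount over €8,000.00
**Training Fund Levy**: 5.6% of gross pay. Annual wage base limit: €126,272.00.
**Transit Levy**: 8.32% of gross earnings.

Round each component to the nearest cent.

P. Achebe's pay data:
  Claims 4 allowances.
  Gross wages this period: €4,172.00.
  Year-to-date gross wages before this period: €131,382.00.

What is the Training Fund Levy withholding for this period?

Training Fund Levy: YTD €131,382.00 ≥ cap €126,272.00 → €0.00

€0.00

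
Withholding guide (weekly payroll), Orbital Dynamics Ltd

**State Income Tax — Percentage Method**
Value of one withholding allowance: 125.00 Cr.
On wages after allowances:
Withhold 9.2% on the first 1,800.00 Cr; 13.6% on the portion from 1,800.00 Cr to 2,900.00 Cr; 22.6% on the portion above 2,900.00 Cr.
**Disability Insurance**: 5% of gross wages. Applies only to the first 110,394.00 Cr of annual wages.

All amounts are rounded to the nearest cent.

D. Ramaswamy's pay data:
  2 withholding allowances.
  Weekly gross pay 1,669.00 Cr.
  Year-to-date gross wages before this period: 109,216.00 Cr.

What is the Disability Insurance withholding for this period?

Disability Insurance: cap 110,394.00 Cr − YTD 109,216.00 Cr = 1,178.00 Cr subject; 5% × 1,178.00 Cr = 58.90 Cr

58.90 Cr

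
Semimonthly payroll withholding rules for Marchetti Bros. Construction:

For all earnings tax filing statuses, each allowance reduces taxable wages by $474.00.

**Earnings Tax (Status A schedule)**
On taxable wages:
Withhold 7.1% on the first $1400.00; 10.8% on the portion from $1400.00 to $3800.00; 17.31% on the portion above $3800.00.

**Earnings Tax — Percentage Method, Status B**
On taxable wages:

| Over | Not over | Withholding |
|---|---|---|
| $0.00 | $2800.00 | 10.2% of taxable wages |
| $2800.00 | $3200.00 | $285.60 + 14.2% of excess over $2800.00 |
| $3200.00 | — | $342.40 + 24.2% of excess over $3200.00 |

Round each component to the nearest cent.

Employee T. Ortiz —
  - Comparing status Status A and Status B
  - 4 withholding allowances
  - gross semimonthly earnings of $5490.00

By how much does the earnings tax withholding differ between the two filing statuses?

Earnings Tax (Status A): taxable = $5490.00 − 4×$474.00 = $3594.00
  $99.40 + 10.8% × ($3594.00 − $1400.00) = $99.40 + 10.8% × $2194.00 = $336.35
Earnings Tax (Status B): taxable = $5490.00 − 4×$474.00 = $3594.00
  $342.40 + 24.2% × ($3594.00 − $3200.00) = $342.40 + 24.2% × $394.00 = $437.75
Difference: |$336.35 − $437.75| = $101.40 (higher under Status B)

$101.40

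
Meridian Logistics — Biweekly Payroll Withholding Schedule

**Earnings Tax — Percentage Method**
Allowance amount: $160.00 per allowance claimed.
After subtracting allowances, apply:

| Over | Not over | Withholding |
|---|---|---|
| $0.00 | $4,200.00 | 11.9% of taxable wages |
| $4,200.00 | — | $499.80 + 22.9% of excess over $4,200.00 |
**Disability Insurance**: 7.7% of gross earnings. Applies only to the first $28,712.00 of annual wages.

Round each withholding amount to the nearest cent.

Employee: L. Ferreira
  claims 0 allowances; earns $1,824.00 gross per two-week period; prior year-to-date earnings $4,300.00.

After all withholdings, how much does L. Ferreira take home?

$1,466.49

Earnings Tax: taxable = $1,824.00
  11.9% × $1,824.00 = $217.06
Disability Insurance: 7.7% × $1,824.00 = $140.45
Total withheld: $217.06 + $140.45 = $357.51
Net pay: $1,824.00 − $357.51 = $1,466.49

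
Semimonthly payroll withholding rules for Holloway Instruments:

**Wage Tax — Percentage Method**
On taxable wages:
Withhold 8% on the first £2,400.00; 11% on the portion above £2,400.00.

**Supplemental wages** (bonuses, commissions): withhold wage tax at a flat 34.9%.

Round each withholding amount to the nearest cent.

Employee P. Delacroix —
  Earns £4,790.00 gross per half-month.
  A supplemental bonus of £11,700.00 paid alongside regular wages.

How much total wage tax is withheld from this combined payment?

£4,538.20

Wage Tax: taxable = £4,790.00
  £192.00 + 11% × (£4,790.00 − £2,400.00) = £192.00 + 11% × £2,390.00 = £454.90
Supplemental (34.9% flat on bonus): 34.9% × £11,700.00 = £4,083.30
Total wage tax: £454.90 + £4,083.30 = £4,538.20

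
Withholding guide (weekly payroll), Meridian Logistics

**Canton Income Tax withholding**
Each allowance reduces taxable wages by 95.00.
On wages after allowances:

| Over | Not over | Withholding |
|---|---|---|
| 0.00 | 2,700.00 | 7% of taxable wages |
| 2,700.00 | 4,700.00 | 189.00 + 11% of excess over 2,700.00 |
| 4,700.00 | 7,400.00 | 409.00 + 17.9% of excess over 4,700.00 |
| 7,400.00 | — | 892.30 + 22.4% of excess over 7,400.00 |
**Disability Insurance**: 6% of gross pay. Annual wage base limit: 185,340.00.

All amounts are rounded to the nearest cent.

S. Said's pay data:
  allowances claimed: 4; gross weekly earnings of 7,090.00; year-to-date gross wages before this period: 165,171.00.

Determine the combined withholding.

1,194.19

Canton Income Tax: taxable = 7,090.00 − 4×95.00 = 6,710.00
  409.00 + 17.9% × (6,710.00 − 4,700.00) = 409.00 + 17.9% × 2,010.00 = 768.79
Disability Insurance: 6% × 7,090.00 = 425.40
Total: 768.79 + 425.40 = 1,194.19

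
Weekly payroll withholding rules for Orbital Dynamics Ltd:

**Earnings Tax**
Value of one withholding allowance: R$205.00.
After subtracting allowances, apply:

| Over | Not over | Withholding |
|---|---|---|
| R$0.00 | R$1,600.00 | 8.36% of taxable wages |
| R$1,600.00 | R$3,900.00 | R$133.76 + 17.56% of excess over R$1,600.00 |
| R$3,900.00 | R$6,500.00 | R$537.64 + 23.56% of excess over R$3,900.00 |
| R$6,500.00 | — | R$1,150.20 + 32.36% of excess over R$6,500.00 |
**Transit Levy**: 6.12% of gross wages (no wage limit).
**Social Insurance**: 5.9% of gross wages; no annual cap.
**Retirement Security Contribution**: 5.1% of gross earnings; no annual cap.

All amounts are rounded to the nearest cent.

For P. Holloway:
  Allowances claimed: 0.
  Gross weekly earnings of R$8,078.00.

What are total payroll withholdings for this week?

Earnings Tax: taxable = R$8,078.00
  R$1,150.20 + 32.36% × (R$8,078.00 − R$6,500.00) = R$1,150.20 + 32.36% × R$1,578.00 = R$1,660.84
Transit Levy: 6.12% × R$8,078.00 = R$494.37
Social Insurance: 5.9% × R$8,078.00 = R$476.60
Retirement Security Contribution: 5.1% × R$8,078.00 = R$411.98
Total: R$1,660.84 + R$494.37 + R$476.60 + R$411.98 = R$3,043.79

R$3,043.79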